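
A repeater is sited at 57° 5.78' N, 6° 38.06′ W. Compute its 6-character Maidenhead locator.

IO67qc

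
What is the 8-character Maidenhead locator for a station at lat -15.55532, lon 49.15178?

LH44nk86

Offset from 180°W / 90°S: lon 229.15178°, lat 74.44468°.
Field: lon ⌊229.15178/20⌋ = 11 → L; lat ⌊74.44468/10⌋ = 7 → H.
Square: lon ⌊9.15178/2⌋ = 4; lat ⌊4.44468/1⌋ = 4.
Subsquare: lon ⌊1.15178/0.0833333⌋ = 13 → n; lat ⌊0.44468/0.0416667⌋ = 10 → k.
Extended square: lon ⌊0.06845/0.00833333⌋ = 8; lat ⌊0.02801/0.00416667⌋ = 6.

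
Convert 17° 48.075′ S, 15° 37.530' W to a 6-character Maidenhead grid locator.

IH22ee

Shift to the Maidenhead origin (180°W, 90°S): lon 164.3745, lat 72.1988.
Field: 164.3745/20 → 8 → I, 72.1988/10 → 7 → H; chars IH.
Square: 4.3745/2 → 2, 2.1988/1 → 2; chars 22.
Subsquare: 0.3745/0.0833333 → 4 → e, 0.1988/0.0416667 → 4 → e; chars ee.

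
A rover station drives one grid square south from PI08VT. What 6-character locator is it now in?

PI08vs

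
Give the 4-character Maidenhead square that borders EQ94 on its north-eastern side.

FQ05

Longitude square 9; +1 → 10, wraps to 0, carry into field.
Longitude field E = 4; +1 → 5 = F.
Latitude square 4; +1 → 5.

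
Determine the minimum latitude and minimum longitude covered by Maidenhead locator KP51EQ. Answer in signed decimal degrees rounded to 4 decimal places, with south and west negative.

Field K=10, P=15: +10·20° lon, +15·10° lat → SW at lon 20°, lat 60°.
Square 5, 1: +5·2° lon, +1·1° lat → SW at lon 30°, lat 61°.
Subsquare e=4, q=16: +4·0.0833333° lon, +16·0.0416667° lat → SW at lon 30.3333°, lat 61.6667°.
latitude 61.6667, longitude 30.3333.

61.6667, 30.3333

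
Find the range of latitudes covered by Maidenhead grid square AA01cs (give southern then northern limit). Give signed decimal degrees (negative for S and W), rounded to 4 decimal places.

-88.2500, -88.2083

Field A=0, A=0: +0·20° lon, +0·10° lat → SW at lon -180°, lat -90°.
Square 0, 1: +0·2° lon, +1·1° lat → SW at lon -180°, lat -89°.
Subsquare c=2, s=18: +2·0.0833333° lon, +18·0.0416667° lat → SW at lon -179.833°, lat -88.25°.
Cell spans 0.0833333° lon × 0.0416667° lat.
south -88.2500, north -88.2083.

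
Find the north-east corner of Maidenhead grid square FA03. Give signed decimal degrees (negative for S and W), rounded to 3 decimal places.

-86.000, -78.000

Field F=5, A=0: +5·20° lon, +0·10° lat → SW at lon -80°, lat -90°.
Square 0, 3: +0·2° lon, +3·1° lat → SW at lon -80°, lat -87°.
Cell spans 2° lon × 1° lat. NE corner is SW corner plus one full cell.
latitude -86.000, longitude -78.000.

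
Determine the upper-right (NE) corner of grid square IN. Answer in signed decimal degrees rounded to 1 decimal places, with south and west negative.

50.0, 0.0

Field I=8, N=13: +8·20° lon, +13·10° lat → SW at lon -20°, lat 40°.
Cell spans 20° lon × 10° lat. NE corner is SW corner plus one full cell.
latitude 50.0, longitude 0.0.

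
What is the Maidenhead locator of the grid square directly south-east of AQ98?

BQ07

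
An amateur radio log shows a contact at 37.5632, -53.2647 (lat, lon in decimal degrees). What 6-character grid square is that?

GM37in

Add 180° to longitude and 90° to latitude: 126.7353, 127.5632.
Field: 126.7353/20 → 6 → G, 127.5632/10 → 12 → M; chars GM.
Square: 6.7353/2 → 3, 7.5632/1 → 7; chars 37.
Subsquare: 0.7353/0.0833333 → 8 → i, 0.5632/0.0416667 → 13 → n; chars in.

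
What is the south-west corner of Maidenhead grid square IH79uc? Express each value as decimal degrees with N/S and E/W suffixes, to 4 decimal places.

10.9167° S, 4.3333° W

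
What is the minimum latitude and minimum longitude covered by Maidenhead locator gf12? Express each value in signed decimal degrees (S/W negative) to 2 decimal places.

-38.00, -58.00

Field G=6, F=5: +6·20° lon, +5·10° lat → SW at lon -60°, lat -40°.
Square 1, 2: +1·2° lon, +2·1° lat → SW at lon -58°, lat -38°.
latitude -38.00, longitude -58.00.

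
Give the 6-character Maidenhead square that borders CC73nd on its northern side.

CC73ne

Latitude subsquare d = 3; +1 → 4 = e.
The longitude characters are unchanged.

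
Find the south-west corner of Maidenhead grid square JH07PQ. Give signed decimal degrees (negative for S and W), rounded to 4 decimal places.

-12.3333, 1.2500

Field J=9, H=7: +9·20° lon, +7·10° lat → SW at lon 0°, lat -20°.
Square 0, 7: +0·2° lon, +7·1° lat → SW at lon 0°, lat -13°.
Subsquare p=15, q=16: +15·0.0833333° lon, +16·0.0416667° lat → SW at lon 1.25°, lat -12.3333°.
latitude -12.3333, longitude 1.2500.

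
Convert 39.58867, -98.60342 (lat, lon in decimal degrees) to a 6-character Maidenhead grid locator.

Add 180° to longitude and 90° to latitude: 81.3966, 129.5887.
Field: 81.3966/20 → 4 → E, 129.5887/10 → 12 → M; chars EM.
Square: 1.3966/2 → 0, 9.5887/1 → 9; chars 09.
Subsquare: 1.3966/0.0833333 → 16 → q, 0.5887/0.0416667 → 14 → o; chars qo.

EM09qo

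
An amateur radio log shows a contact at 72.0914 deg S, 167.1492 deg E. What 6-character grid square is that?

RB37nv

Offset from 180°W / 90°S: lon 347.1492°, lat 17.9086°.
Field (20°×10°, letters A–R): lon ⌊347.1492/20⌋ = 17 → R; lat ⌊17.9086/10⌋ = 1 → B.
Square (2°×1°, digits 0–9): lon ⌊7.1492/2⌋ = 3; lat ⌊7.9086/1⌋ = 7.
Subsquare (5′×2.5′, letters a–x): lon ⌊1.1492/0.0833333⌋ = 13 → n; lat ⌊0.9086/0.0416667⌋ = 21 → v.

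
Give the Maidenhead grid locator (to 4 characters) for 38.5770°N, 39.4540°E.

KM98

Add 180° to longitude and 90° to latitude: 219.45, 128.58.
Field (20°×10°, letters A–R): lon ⌊219.45/20⌋ = 10 → K; lat ⌊128.58/10⌋ = 12 → M.
Square (2°×1°, digits 0–9): lon ⌊19.45/2⌋ = 9; lat ⌊8.58/1⌋ = 8.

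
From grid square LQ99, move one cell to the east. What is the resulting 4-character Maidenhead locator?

MQ09

Longitude square 9; +1 → 10, wraps to 0, carry into field.
Longitude field L = 11; +1 → 12 = M.
The latitude characters are unchanged.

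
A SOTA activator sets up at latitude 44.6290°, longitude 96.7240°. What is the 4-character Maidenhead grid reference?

Add 180° to longitude and 90° to latitude: 276.72, 134.63.
Field (20°×10°, letters A–R): lon ⌊276.72/20⌋ = 13 → N; lat ⌊134.63/10⌋ = 13 → N.
Square (2°×1°, digits 0–9): lon ⌊16.72/2⌋ = 8; lat ⌊4.63/1⌋ = 4.

NN84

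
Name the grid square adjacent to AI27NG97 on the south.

AI27ng96

Latitude extended square 7; −1 → 6.
The longitude characters are unchanged.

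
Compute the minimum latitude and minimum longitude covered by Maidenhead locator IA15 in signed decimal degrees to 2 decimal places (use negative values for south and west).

-85.00, -18.00

Field I=8, A=0: +8·20° lon, +0·10° lat → SW at lon -20°, lat -90°.
Square 1, 5: +1·2° lon, +5·1° lat → SW at lon -18°, lat -85°.
latitude -85.00, longitude -18.00.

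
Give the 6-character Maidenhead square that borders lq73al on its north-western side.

Longitude subsquare a = 0; −1 → -1, wraps to 23 = x, carry into square.
Longitude square 7; −1 → 6.
Latitude subsquare l = 11; +1 → 12 = m.

LQ63xm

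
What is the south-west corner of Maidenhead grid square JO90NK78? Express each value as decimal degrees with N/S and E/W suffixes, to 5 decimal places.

50.45000° N, 19.14167° E

Field J=9, O=14: +9·20° lon, +14·10° lat → SW at lon 0°, lat 50°.
Square 9, 0: +9·2° lon, +0·1° lat → SW at lon 18°, lat 50°.
Subsquare n=13, k=10: +13·0.0833333° lon, +10·0.0416667° lat → SW at lon 19.0833°, lat 50.4167°.
Extended square 7, 8: +7·0.00833333° lon, +8·0.00416667° lat → SW at lon 19.1417°, lat 50.45°.
latitude 50.45000° N, longitude 19.14167° E.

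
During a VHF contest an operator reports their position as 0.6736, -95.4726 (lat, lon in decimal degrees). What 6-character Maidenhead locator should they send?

EJ20gq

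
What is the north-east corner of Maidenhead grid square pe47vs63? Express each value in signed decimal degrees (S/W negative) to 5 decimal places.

-42.23333, 129.80833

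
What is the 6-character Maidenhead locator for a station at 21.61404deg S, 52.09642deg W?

GG38wj

Offset from 180°W / 90°S: lon 127.9036°, lat 68.3860°.
Field: 127.9036/20 → 6 → G, 68.3860/10 → 6 → G; chars GG.
Square: 7.9036/2 → 3, 8.3860/1 → 8; chars 38.
Subsquare: 1.9036/0.0833333 → 22 → w, 0.3860/0.0416667 → 9 → j; chars wj.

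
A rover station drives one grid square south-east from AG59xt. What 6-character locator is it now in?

AG69as

Longitude subsquare x = 23; +1 → 24, wraps to 0 = a, carry into square.
Longitude square 5; +1 → 6.
Latitude subsquare t = 19; −1 → 18 = s.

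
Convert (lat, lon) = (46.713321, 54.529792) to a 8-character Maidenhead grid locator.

LN76gr31

Shift to the Maidenhead origin (180°W, 90°S): lon 234.52979, lat 136.71332.
Field: lon ⌊234.52979/20⌋ = 11 → L; lat ⌊136.71332/10⌋ = 13 → N.
Square: lon ⌊14.52979/2⌋ = 7; lat ⌊6.71332/1⌋ = 6.
Subsquare: lon ⌊0.52979/0.0833333⌋ = 6 → g; lat ⌊0.71332/0.0416667⌋ = 17 → r.
Extended square: lon ⌊0.02979/0.00833333⌋ = 3; lat ⌊0.00499/0.00416667⌋ = 1.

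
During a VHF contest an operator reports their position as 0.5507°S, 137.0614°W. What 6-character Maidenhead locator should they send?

Shift to the Maidenhead origin (180°W, 90°S): lon 42.9386, lat 89.4493.
Field: 42.9386/20 → 2 → C, 89.4493/10 → 8 → I; chars CI.
Square: 2.9386/2 → 1, 9.4493/1 → 9; chars 19.
Subsquare: 0.9386/0.0833333 → 11 → l, 0.4493/0.0416667 → 10 → k; chars lk.

CI19lk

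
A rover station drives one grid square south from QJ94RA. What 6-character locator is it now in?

Latitude subsquare a = 0; −1 → -1, wraps to 23 = x, carry into square.
Latitude square 4; −1 → 3.
The longitude characters are unchanged.

QJ93rx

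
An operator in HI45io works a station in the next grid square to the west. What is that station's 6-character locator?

HI45ho

Longitude subsquare i = 8; −1 → 7 = h.
The latitude characters are unchanged.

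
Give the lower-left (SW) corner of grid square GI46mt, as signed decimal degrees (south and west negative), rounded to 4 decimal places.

-3.2083, -51.0000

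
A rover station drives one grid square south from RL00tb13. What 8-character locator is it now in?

RL00tb12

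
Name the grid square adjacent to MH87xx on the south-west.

Longitude subsquare x = 23; −1 → 22 = w.
Latitude subsquare x = 23; −1 → 22 = w.

MH87ww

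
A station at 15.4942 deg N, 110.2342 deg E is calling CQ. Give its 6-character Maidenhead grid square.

OK55cl

Add 180° to longitude and 90° to latitude: 290.2342, 105.4942.
Field (20°×10°, letters A–R): lon ⌊290.2342/20⌋ = 14 → O; lat ⌊105.4942/10⌋ = 10 → K.
Square (2°×1°, digits 0–9): lon ⌊10.2342/2⌋ = 5; lat ⌊5.4942/1⌋ = 5.
Subsquare (5′×2.5′, letters a–x): lon ⌊0.2342/0.0833333⌋ = 2 → c; lat ⌊0.4942/0.0416667⌋ = 11 → l.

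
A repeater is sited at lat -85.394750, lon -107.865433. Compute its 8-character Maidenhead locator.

DA64bo65

Add 180° to longitude and 90° to latitude: 72.13457, 4.60525.
Field: 72.13457/20 → 3 → D, 4.60525/10 → 0 → A; chars DA.
Square: 12.13457/2 → 6, 4.60525/1 → 4; chars 64.
Subsquare: 0.13457/0.0833333 → 1 → b, 0.60525/0.0416667 → 14 → o; chars bo.
Extended square: 0.05123/0.00833333 → 6, 0.02192/0.00416667 → 5; chars 65.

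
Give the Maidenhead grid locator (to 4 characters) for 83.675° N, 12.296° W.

Shift to the Maidenhead origin (180°W, 90°S): lon 167.70, lat 173.68.
Field: lon ⌊167.70/20⌋ = 8 → I; lat ⌊173.68/10⌋ = 17 → R.
Square: lon ⌊7.70/2⌋ = 3; lat ⌊3.68/1⌋ = 3.

IR33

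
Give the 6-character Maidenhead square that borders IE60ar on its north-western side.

Longitude subsquare a = 0; −1 → -1, wraps to 23 = x, carry into square.
Longitude square 6; −1 → 5.
Latitude subsquare r = 17; +1 → 18 = s.

IE50xs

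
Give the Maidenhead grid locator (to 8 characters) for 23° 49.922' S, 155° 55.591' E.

QG76xe10

Add 180° to longitude and 90° to latitude: 335.92652, 66.16797.
Field (20°×10°, letters A–R): 335.92652/20 → 16 → Q, 66.16797/10 → 6 → G; chars QG.
Square (2°×1°, digits 0–9): 15.92652/2 → 7, 6.16797/1 → 6; chars 76.
Subsquare (5′×2.5′, letters a–x): 1.92652/0.0833333 → 23 → x, 0.16797/0.0416667 → 4 → e; chars xe.
Extended square (30″×15″, digits 0–9): 0.00985/0.00833333 → 1, 0.00130/0.00416667 → 0; chars 10.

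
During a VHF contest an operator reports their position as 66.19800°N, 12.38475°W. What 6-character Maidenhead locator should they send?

Offset from 180°W / 90°S: lon 167.6153°, lat 156.1980°.
Field: lon ⌊167.6153/20⌋ = 8 → I; lat ⌊156.1980/10⌋ = 15 → P.
Square: lon ⌊7.6153/2⌋ = 3; lat ⌊6.1980/1⌋ = 6.
Subsquare: lon ⌊1.6153/0.0833333⌋ = 19 → t; lat ⌊0.1980/0.0416667⌋ = 4 → e.

IP36te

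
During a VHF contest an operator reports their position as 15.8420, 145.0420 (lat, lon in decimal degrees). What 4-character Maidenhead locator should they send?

Add 180° to longitude and 90° to latitude: 325.04, 105.84.
Field (20°×10°, letters A–R): 325.04/20 → 16 → Q, 105.84/10 → 10 → K; chars QK.
Square (2°×1°, digits 0–9): 5.04/2 → 2, 5.84/1 → 5; chars 25.

QK25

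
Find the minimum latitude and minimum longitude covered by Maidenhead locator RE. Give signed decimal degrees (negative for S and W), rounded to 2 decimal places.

-50.00, 160.00

Field R=17, E=4: +17·20° lon, +4·10° lat → SW at lon 160°, lat -50°.
latitude -50.00, longitude 160.00.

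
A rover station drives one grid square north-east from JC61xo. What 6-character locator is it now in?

JC71ap

Longitude subsquare x = 23; +1 → 24, wraps to 0 = a, carry into square.
Longitude square 6; +1 → 7.
Latitude subsquare o = 14; +1 → 15 = p.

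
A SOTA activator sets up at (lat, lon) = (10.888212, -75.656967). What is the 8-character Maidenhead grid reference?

Add 180° to longitude and 90° to latitude: 104.34303, 100.88821.
Field (20°×10°, letters A–R): 104.34303/20 → 5 → F, 100.88821/10 → 10 → K; chars FK.
Square (2°×1°, digits 0–9): 4.34303/2 → 2, 0.88821/1 → 0; chars 20.
Subsquare (5′×2.5′, letters a–x): 0.34303/0.0833333 → 4 → e, 0.88821/0.0416667 → 21 → v; chars ev.
Extended square (30″×15″, digits 0–9): 0.00970/0.00833333 → 1, 0.01321/0.00416667 → 3; chars 13.

FK20ev13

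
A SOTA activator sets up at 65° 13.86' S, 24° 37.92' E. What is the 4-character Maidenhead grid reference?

Add 180° to longitude and 90° to latitude: 204.63, 24.77.
Field: lon ⌊204.63/20⌋ = 10 → K; lat ⌊24.77/10⌋ = 2 → C.
Square: lon ⌊4.63/2⌋ = 2; lat ⌊4.77/1⌋ = 4.

KC24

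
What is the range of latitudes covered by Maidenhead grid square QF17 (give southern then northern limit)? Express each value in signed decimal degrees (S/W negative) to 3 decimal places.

Field Q=16, F=5: +16·20° lon, +5·10° lat → SW at lon 140°, lat -40°.
Square 1, 7: +1·2° lon, +7·1° lat → SW at lon 142°, lat -33°.
Cell spans 2° lon × 1° lat.
south -33.000, north -32.000.

-33.000, -32.000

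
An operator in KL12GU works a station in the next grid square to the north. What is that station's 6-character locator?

KL12gv

Latitude subsquare u = 20; +1 → 21 = v.
The longitude characters are unchanged.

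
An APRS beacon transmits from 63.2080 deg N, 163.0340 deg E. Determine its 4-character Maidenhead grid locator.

RP13

Shift to the Maidenhead origin (180°W, 90°S): lon 343.03, lat 153.21.
Field (20°×10°, letters A–R): lon ⌊343.03/20⌋ = 17 → R; lat ⌊153.21/10⌋ = 15 → P.
Square (2°×1°, digits 0–9): lon ⌊3.03/2⌋ = 1; lat ⌊3.21/1⌋ = 3.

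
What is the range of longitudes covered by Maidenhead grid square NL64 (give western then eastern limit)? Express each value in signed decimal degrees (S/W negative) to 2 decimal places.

Field N=13, L=11: +13·20° lon, +11·10° lat → SW at lon 80°, lat 20°.
Square 6, 4: +6·2° lon, +4·1° lat → SW at lon 92°, lat 24°.
Cell spans 2° lon × 1° lat.
west 92.00, east 94.00.

92.00, 94.00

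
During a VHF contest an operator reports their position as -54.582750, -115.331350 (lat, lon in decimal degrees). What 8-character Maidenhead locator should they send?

DD25ik00

Shift to the Maidenhead origin (180°W, 90°S): lon 64.66865, lat 35.41725.
Field: lon ⌊64.66865/20⌋ = 3 → D; lat ⌊35.41725/10⌋ = 3 → D.
Square: lon ⌊4.66865/2⌋ = 2; lat ⌊5.41725/1⌋ = 5.
Subsquare: lon ⌊0.66865/0.0833333⌋ = 8 → i; lat ⌊0.41725/0.0416667⌋ = 10 → k.
Extended square: lon ⌊0.00198/0.00833333⌋ = 0; lat ⌊0.00058/0.00416667⌋ = 0.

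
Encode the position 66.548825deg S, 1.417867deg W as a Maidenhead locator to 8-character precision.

Shift to the Maidenhead origin (180°W, 90°S): lon 178.58213, lat 23.45118.
Field: 178.58213/20 → 8 → I, 23.45118/10 → 2 → C; chars IC.
Square: 18.58213/2 → 9, 3.45118/1 → 3; chars 93.
Subsquare: 0.58213/0.0833333 → 6 → g, 0.45118/0.0416667 → 10 → k; chars gk.
Extended square: 0.08213/0.00833333 → 9, 0.03451/0.00416667 → 8; chars 98.

IC93gk98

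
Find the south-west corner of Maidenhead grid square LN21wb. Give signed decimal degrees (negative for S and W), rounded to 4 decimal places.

41.0417, 45.8333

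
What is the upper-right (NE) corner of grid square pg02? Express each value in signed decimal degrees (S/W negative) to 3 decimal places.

-27.000, 122.000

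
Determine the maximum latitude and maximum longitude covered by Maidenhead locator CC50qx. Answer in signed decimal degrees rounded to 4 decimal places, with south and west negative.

-69.0000, -128.5833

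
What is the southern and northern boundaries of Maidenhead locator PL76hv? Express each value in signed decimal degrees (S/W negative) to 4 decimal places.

Field P=15, L=11: +15·20° lon, +11·10° lat → SW at lon 120°, lat 20°.
Square 7, 6: +7·2° lon, +6·1° lat → SW at lon 134°, lat 26°.
Subsquare h=7, v=21: +7·0.0833333° lon, +21·0.0416667° lat → SW at lon 134.583°, lat 26.875°.
Cell spans 0.0833333° lon × 0.0416667° lat.
south 26.8750, north 26.9167.

26.8750, 26.9167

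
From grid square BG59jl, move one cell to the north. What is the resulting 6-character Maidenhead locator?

Latitude subsquare l = 11; +1 → 12 = m.
The longitude characters are unchanged.

BG59jm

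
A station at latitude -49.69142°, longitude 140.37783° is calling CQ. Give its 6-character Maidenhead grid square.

QE00eh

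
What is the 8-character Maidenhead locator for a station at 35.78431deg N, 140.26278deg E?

QM05ds18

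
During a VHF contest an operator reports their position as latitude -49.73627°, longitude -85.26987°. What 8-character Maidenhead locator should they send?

Add 180° to longitude and 90° to latitude: 94.73013, 40.26373.
Field: 94.73013/20 → 4 → E, 40.26373/10 → 4 → E; chars EE.
Square: 14.73013/2 → 7, 0.26373/1 → 0; chars 70.
Subsquare: 0.73013/0.0833333 → 8 → i, 0.26373/0.0416667 → 6 → g; chars ig.
Extended square: 0.06346/0.00833333 → 7, 0.01373/0.00416667 → 3; chars 73.

EE70ig73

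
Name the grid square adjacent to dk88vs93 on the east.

Longitude extended square 9; +1 → 10, wraps to 0, carry into subsquare.
Longitude subsquare v = 21; +1 → 22 = w.
The latitude characters are unchanged.

DK88ws03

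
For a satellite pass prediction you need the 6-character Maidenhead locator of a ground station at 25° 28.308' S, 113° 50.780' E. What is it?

Shift to the Maidenhead origin (180°W, 90°S): lon 293.8463, lat 64.5282.
Field: lon ⌊293.8463/20⌋ = 14 → O; lat ⌊64.5282/10⌋ = 6 → G.
Square: lon ⌊13.8463/2⌋ = 6; lat ⌊4.5282/1⌋ = 4.
Subsquare: lon ⌊1.8463/0.0833333⌋ = 22 → w; lat ⌊0.5282/0.0416667⌋ = 12 → m.

OG64wm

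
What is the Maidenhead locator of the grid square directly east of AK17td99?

Longitude extended square 9; +1 → 10, wraps to 0, carry into subsquare.
Longitude subsquare t = 19; +1 → 20 = u.
The latitude characters are unchanged.

AK17ud09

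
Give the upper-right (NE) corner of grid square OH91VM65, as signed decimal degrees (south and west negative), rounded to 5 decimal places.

-18.47500, 119.80833

Field O=14, H=7: +14·20° lon, +7·10° lat → SW at lon 100°, lat -20°.
Square 9, 1: +9·2° lon, +1·1° lat → SW at lon 118°, lat -19°.
Subsquare v=21, m=12: +21·0.0833333° lon, +12·0.0416667° lat → SW at lon 119.75°, lat -18.5°.
Extended square 6, 5: +6·0.00833333° lon, +5·0.00416667° lat → SW at lon 119.8°, lat -18.4792°.
Cell spans 0.00833333° lon × 0.00416667° lat. NE corner is SW corner plus one full cell.
latitude -18.47500, longitude 119.80833.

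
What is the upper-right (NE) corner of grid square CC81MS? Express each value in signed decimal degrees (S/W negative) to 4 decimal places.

-68.2083, -122.9167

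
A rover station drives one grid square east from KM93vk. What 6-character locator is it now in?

KM93wk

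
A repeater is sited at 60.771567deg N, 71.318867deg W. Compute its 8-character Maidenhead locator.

FP40is15

Offset from 180°W / 90°S: lon 108.68113°, lat 150.77157°.
Field: 108.68113/20 → 5 → F, 150.77157/10 → 15 → P; chars FP.
Square: 8.68113/2 → 4, 0.77157/1 → 0; chars 40.
Subsquare: 0.68113/0.0833333 → 8 → i, 0.77157/0.0416667 → 18 → s; chars is.
Extended square: 0.01447/0.00833333 → 1, 0.02157/0.00416667 → 5; chars 15.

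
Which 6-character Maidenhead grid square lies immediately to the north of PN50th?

PN50ti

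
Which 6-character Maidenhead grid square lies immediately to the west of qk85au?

QK75xu

Longitude subsquare a = 0; −1 → -1, wraps to 23 = x, carry into square.
Longitude square 8; −1 → 7.
The latitude characters are unchanged.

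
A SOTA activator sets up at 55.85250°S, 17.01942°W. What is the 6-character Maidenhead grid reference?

ID14ld

Add 180° to longitude and 90° to latitude: 162.9806, 34.1475.
Field: 162.9806/20 → 8 → I, 34.1475/10 → 3 → D; chars ID.
Square: 2.9806/2 → 1, 4.1475/1 → 4; chars 14.
Subsquare: 0.9806/0.0833333 → 11 → l, 0.1475/0.0416667 → 3 → d; chars ld.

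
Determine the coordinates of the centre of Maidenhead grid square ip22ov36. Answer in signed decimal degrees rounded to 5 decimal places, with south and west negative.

62.90208, -14.80417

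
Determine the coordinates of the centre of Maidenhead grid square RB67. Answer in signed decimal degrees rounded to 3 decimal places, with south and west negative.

-72.500, 173.000

Field R=17, B=1: +17·20° lon, +1·10° lat → SW at lon 160°, lat -80°.
Square 6, 7: +6·2° lon, +7·1° lat → SW at lon 172°, lat -73°.
Cell spans 2° lon × 1° lat. Centre is SW corner plus half of each.
latitude -72.500, longitude 173.000.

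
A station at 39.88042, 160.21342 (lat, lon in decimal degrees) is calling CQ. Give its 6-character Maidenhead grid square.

RM09cv

Shift to the Maidenhead origin (180°W, 90°S): lon 340.2134, lat 129.8804.
Field (20°×10°, letters A–R): lon ⌊340.2134/20⌋ = 17 → R; lat ⌊129.8804/10⌋ = 12 → M.
Square (2°×1°, digits 0–9): lon ⌊0.2134/2⌋ = 0; lat ⌊9.8804/1⌋ = 9.
Subsquare (5′×2.5′, letters a–x): lon ⌊0.2134/0.0833333⌋ = 2 → c; lat ⌊0.8804/0.0416667⌋ = 21 → v.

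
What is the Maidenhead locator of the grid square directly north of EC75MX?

EC76ma

Latitude subsquare x = 23; +1 → 24, wraps to 0 = a, carry into square.
Latitude square 5; +1 → 6.
The longitude characters are unchanged.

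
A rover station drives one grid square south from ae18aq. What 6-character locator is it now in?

AE18ap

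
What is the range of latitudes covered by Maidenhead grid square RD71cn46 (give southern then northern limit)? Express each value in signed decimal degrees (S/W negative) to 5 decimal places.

Field R=17, D=3: +17·20° lon, +3·10° lat → SW at lon 160°, lat -60°.
Square 7, 1: +7·2° lon, +1·1° lat → SW at lon 174°, lat -59°.
Subsquare c=2, n=13: +2·0.0833333° lon, +13·0.0416667° lat → SW at lon 174.167°, lat -58.4583°.
Extended square 4, 6: +4·0.00833333° lon, +6·0.00416667° lat → SW at lon 174.2°, lat -58.4333°.
Cell spans 0.00833333° lon × 0.00416667° lat.
south -58.43333, north -58.42917.

-58.43333, -58.42917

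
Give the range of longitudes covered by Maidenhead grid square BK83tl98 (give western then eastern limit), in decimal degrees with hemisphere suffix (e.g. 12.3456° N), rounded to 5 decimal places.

142.34167° W, 142.33333° W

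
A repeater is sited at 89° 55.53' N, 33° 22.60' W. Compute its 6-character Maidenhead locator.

Shift to the Maidenhead origin (180°W, 90°S): lon 146.6233, lat 179.9255.
Field: 146.6233/20 → 7 → H, 179.9255/10 → 17 → R; chars HR.
Square: 6.6233/2 → 3, 9.9255/1 → 9; chars 39.
Subsquare: 0.6233/0.0833333 → 7 → h, 0.9255/0.0416667 → 22 → w; chars hw.

HR39hw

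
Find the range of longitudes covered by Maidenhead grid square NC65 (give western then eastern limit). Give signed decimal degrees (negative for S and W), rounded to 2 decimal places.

Field N=13, C=2: +13·20° lon, +2·10° lat → SW at lon 80°, lat -70°.
Square 6, 5: +6·2° lon, +5·1° lat → SW at lon 92°, lat -65°.
Cell spans 2° lon × 1° lat.
west 92.00, east 94.00.

92.00, 94.00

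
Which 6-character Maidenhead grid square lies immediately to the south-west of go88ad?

Longitude subsquare a = 0; −1 → -1, wraps to 23 = x, carry into square.
Longitude square 8; −1 → 7.
Latitude subsquare d = 3; −1 → 2 = c.

GO78xc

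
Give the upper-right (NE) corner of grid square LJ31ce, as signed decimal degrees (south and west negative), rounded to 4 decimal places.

Field L=11, J=9: +11·20° lon, +9·10° lat → SW at lon 40°, lat 0°.
Square 3, 1: +3·2° lon, +1·1° lat → SW at lon 46°, lat 1°.
Subsquare c=2, e=4: +2·0.0833333° lon, +4·0.0416667° lat → SW at lon 46.1667°, lat 1.16667°.
Cell spans 0.0833333° lon × 0.0416667° lat. NE corner is SW corner plus one full cell.
latitude 1.2083, longitude 46.2500.

1.2083, 46.2500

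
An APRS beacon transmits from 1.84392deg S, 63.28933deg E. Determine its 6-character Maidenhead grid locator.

MI18pd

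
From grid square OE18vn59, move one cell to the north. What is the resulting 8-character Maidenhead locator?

Latitude extended square 9; +1 → 10, wraps to 0, carry into subsquare.
Latitude subsquare n = 13; +1 → 14 = o.
The longitude characters are unchanged.

OE18vo50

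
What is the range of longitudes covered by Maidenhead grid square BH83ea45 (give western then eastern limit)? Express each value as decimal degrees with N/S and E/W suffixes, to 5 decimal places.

143.63333° W, 143.62500° W

Field B=1, H=7: +1·20° lon, +7·10° lat → SW at lon -160°, lat -20°.
Square 8, 3: +8·2° lon, +3·1° lat → SW at lon -144°, lat -17°.
Subsquare e=4, a=0: +4·0.0833333° lon, +0·0.0416667° lat → SW at lon -143.667°, lat -17°.
Extended square 4, 5: +4·0.00833333° lon, +5·0.00416667° lat → SW at lon -143.633°, lat -16.9792°.
Cell spans 0.00833333° lon × 0.00416667° lat.
west 143.63333° W, east 143.62500° W.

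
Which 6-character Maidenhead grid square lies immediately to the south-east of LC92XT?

Longitude subsquare x = 23; +1 → 24, wraps to 0 = a, carry into square.
Longitude square 9; +1 → 10, wraps to 0, carry into field.
Longitude field L = 11; +1 → 12 = M.
Latitude subsquare t = 19; −1 → 18 = s.

MC02as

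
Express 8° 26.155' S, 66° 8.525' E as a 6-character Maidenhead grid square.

Shift to the Maidenhead origin (180°W, 90°S): lon 246.1421, lat 81.5641.
Field: lon ⌊246.1421/20⌋ = 12 → M; lat ⌊81.5641/10⌋ = 8 → I.
Square: lon ⌊6.1421/2⌋ = 3; lat ⌊1.5641/1⌋ = 1.
Subsquare: lon ⌊0.1421/0.0833333⌋ = 1 → b; lat ⌊0.5641/0.0416667⌋ = 13 → n.

MI31bn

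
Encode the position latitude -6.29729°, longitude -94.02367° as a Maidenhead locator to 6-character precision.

EI23xq

Add 180° to longitude and 90° to latitude: 85.9763, 83.7027.
Field: 85.9763/20 → 4 → E, 83.7027/10 → 8 → I; chars EI.
Square: 5.9763/2 → 2, 3.7027/1 → 3; chars 23.
Subsquare: 1.9763/0.0833333 → 23 → x, 0.7027/0.0416667 → 16 → q; chars xq.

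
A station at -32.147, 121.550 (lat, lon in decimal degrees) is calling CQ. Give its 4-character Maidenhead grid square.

PF07

Add 180° to longitude and 90° to latitude: 301.55, 57.85.
Field: 301.55/20 → 15 → P, 57.85/10 → 5 → F; chars PF.
Square: 1.55/2 → 0, 7.85/1 → 7; chars 07.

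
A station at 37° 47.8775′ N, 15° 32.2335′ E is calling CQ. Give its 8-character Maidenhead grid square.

JM77st41

Shift to the Maidenhead origin (180°W, 90°S): lon 195.53723, lat 127.79796.
Field (20°×10°, letters A–R): lon ⌊195.53723/20⌋ = 9 → J; lat ⌊127.79796/10⌋ = 12 → M.
Square (2°×1°, digits 0–9): lon ⌊15.53723/2⌋ = 7; lat ⌊7.79796/1⌋ = 7.
Subsquare (5′×2.5′, letters a–x): lon ⌊1.53723/0.0833333⌋ = 18 → s; lat ⌊0.79796/0.0416667⌋ = 19 → t.
Extended square (30″×15″, digits 0–9): lon ⌊0.03723/0.00833333⌋ = 4; lat ⌊0.00629/0.00416667⌋ = 1.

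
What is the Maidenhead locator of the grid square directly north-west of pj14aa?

PJ04xb

Longitude subsquare a = 0; −1 → -1, wraps to 23 = x, carry into square.
Longitude square 1; −1 → 0.
Latitude subsquare a = 0; +1 → 1 = b.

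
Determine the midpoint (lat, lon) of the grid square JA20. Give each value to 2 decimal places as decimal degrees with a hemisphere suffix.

89.50° S, 5.00° E

Field J=9, A=0: +9·20° lon, +0·10° lat → SW at lon 0°, lat -90°.
Square 2, 0: +2·2° lon, +0·1° lat → SW at lon 4°, lat -90°.
Cell spans 2° lon × 1° lat. Centre is SW corner plus half of each.
latitude 89.50° S, longitude 5.00° E.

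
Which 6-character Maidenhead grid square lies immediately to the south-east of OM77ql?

OM77rk

Longitude subsquare q = 16; +1 → 17 = r.
Latitude subsquare l = 11; −1 → 10 = k.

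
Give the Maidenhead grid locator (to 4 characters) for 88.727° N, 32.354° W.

HR38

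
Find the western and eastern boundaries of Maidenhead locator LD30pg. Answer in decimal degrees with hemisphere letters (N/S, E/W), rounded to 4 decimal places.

47.2500° E, 47.3333° E

Field L=11, D=3: +11·20° lon, +3·10° lat → SW at lon 40°, lat -60°.
Square 3, 0: +3·2° lon, +0·1° lat → SW at lon 46°, lat -60°.
Subsquare p=15, g=6: +15·0.0833333° lon, +6·0.0416667° lat → SW at lon 47.25°, lat -59.75°.
Cell spans 0.0833333° lon × 0.0416667° lat.
west 47.2500° E, east 47.3333° E.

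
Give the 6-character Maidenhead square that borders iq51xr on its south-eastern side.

IQ61aq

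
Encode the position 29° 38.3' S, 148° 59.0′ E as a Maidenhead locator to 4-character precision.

QG40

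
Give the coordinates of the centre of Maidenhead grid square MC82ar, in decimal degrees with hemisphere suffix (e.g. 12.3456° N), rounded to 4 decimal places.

67.2708° S, 76.0417° E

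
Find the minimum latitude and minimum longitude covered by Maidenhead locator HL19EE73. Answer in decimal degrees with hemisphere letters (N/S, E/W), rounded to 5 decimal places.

Field H=7, L=11: +7·20° lon, +11·10° lat → SW at lon -40°, lat 20°.
Square 1, 9: +1·2° lon, +9·1° lat → SW at lon -38°, lat 29°.
Subsquare e=4, e=4: +4·0.0833333° lon, +4·0.0416667° lat → SW at lon -37.6667°, lat 29.1667°.
Extended square 7, 3: +7·0.00833333° lon, +3·0.00416667° lat → SW at lon -37.6083°, lat 29.1792°.
latitude 29.17917° N, longitude 37.60833° W.

29.17917° N, 37.60833° W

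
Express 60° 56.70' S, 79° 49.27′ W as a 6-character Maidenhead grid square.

FC09cb

Offset from 180°W / 90°S: lon 100.1788°, lat 29.0550°.
Field: lon ⌊100.1788/20⌋ = 5 → F; lat ⌊29.0550/10⌋ = 2 → C.
Square: lon ⌊0.1788/2⌋ = 0; lat ⌊9.0550/1⌋ = 9.
Subsquare: lon ⌊0.1788/0.0833333⌋ = 2 → c; lat ⌊0.0550/0.0416667⌋ = 1 → b.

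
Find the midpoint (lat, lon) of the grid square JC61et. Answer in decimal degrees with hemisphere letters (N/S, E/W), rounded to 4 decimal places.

68.1875° S, 12.3750° E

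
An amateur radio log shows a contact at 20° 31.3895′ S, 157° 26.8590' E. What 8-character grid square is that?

Offset from 180°W / 90°S: lon 337.44765°, lat 69.47684°.
Field: lon ⌊337.44765/20⌋ = 16 → Q; lat ⌊69.47684/10⌋ = 6 → G.
Square: lon ⌊17.44765/2⌋ = 8; lat ⌊9.47684/1⌋ = 9.
Subsquare: lon ⌊1.44765/0.0833333⌋ = 17 → r; lat ⌊0.47684/0.0416667⌋ = 11 → l.
Extended square: lon ⌊0.03098/0.00833333⌋ = 3; lat ⌊0.01851/0.00416667⌋ = 4.

QG89rl34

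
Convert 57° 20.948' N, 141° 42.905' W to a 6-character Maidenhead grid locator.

BO97di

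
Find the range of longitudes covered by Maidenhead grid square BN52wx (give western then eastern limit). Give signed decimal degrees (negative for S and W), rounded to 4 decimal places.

-148.1667, -148.0833

Field B=1, N=13: +1·20° lon, +13·10° lat → SW at lon -160°, lat 40°.
Square 5, 2: +5·2° lon, +2·1° lat → SW at lon -150°, lat 42°.
Subsquare w=22, x=23: +22·0.0833333° lon, +23·0.0416667° lat → SW at lon -148.167°, lat 42.9583°.
Cell spans 0.0833333° lon × 0.0416667° lat.
west -148.1667, east -148.0833.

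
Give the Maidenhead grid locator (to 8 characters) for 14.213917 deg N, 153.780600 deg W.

Add 180° to longitude and 90° to latitude: 26.21940, 104.21392.
Field: lon ⌊26.21940/20⌋ = 1 → B; lat ⌊104.21392/10⌋ = 10 → K.
Square: lon ⌊6.21940/2⌋ = 3; lat ⌊4.21392/1⌋ = 4.
Subsquare: lon ⌊0.21940/0.0833333⌋ = 2 → c; lat ⌊0.21392/0.0416667⌋ = 5 → f.
Extended square: lon ⌊0.05273/0.00833333⌋ = 6; lat ⌊0.00558/0.00416667⌋ = 1.

BK34cf61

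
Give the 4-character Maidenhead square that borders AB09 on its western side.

Longitude square 0; −1 → -1, wraps to 9, carry into field.
Longitude field A = 0; −1 → -1, wraps to 17 = R, wrapping around the antimeridian.
The latitude characters are unchanged.

RB99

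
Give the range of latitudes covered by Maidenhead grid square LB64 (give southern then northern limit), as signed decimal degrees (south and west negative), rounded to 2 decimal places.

Field L=11, B=1: +11·20° lon, +1·10° lat → SW at lon 40°, lat -80°.
Square 6, 4: +6·2° lon, +4·1° lat → SW at lon 52°, lat -76°.
Cell spans 2° lon × 1° lat.
south -76.00, north -75.00.

-76.00, -75.00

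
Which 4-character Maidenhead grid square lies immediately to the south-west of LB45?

LB34

Longitude square 4; −1 → 3.
Latitude square 5; −1 → 4.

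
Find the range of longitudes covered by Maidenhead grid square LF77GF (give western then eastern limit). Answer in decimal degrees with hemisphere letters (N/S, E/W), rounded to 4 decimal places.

54.5000° E, 54.5833° E

Field L=11, F=5: +11·20° lon, +5·10° lat → SW at lon 40°, lat -40°.
Square 7, 7: +7·2° lon, +7·1° lat → SW at lon 54°, lat -33°.
Subsquare g=6, f=5: +6·0.0833333° lon, +5·0.0416667° lat → SW at lon 54.5°, lat -32.7917°.
Cell spans 0.0833333° lon × 0.0416667° lat.
west 54.5000° E, east 54.5833° E.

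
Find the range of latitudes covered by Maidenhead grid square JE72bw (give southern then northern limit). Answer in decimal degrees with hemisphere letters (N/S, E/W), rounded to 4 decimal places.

Field J=9, E=4: +9·20° lon, +4·10° lat → SW at lon 0°, lat -50°.
Square 7, 2: +7·2° lon, +2·1° lat → SW at lon 14°, lat -48°.
Subsquare b=1, w=22: +1·0.0833333° lon, +22·0.0416667° lat → SW at lon 14.0833°, lat -47.0833°.
Cell spans 0.0833333° lon × 0.0416667° lat.
south 47.0833° S, north 47.0417° S.

47.0833° S, 47.0417° S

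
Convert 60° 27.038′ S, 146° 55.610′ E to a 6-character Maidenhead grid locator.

Offset from 180°W / 90°S: lon 326.9268°, lat 29.5494°.
Field: lon ⌊326.9268/20⌋ = 16 → Q; lat ⌊29.5494/10⌋ = 2 → C.
Square: lon ⌊6.9268/2⌋ = 3; lat ⌊9.5494/1⌋ = 9.
Subsquare: lon ⌊0.9268/0.0833333⌋ = 11 → l; lat ⌊0.5494/0.0416667⌋ = 13 → n.

QC39ln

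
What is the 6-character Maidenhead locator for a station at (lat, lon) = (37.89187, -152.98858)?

Offset from 180°W / 90°S: lon 27.0114°, lat 127.8919°.
Field (20°×10°, letters A–R): 27.0114/20 → 1 → B, 127.8919/10 → 12 → M; chars BM.
Square (2°×1°, digits 0–9): 7.0114/2 → 3, 7.8919/1 → 7; chars 37.
Subsquare (5′×2.5′, letters a–x): 1.0114/0.0833333 → 12 → m, 0.8919/0.0416667 → 21 → v; chars mv.

BM37mv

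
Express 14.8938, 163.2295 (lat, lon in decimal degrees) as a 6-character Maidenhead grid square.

Offset from 180°W / 90°S: lon 343.2295°, lat 104.8938°.
Field: 343.2295/20 → 17 → R, 104.8938/10 → 10 → K; chars RK.
Square: 3.2295/2 → 1, 4.8938/1 → 4; chars 14.
Subsquare: 1.2295/0.0833333 → 14 → o, 0.8938/0.0416667 → 21 → v; chars ov.

RK14ov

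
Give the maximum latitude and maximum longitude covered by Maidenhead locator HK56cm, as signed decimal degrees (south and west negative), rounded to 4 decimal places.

16.5417, -29.7500

Field H=7, K=10: +7·20° lon, +10·10° lat → SW at lon -40°, lat 10°.
Square 5, 6: +5·2° lon, +6·1° lat → SW at lon -30°, lat 16°.
Subsquare c=2, m=12: +2·0.0833333° lon, +12·0.0416667° lat → SW at lon -29.8333°, lat 16.5°.
Cell spans 0.0833333° lon × 0.0416667° lat. NE corner is SW corner plus one full cell.
latitude 16.5417, longitude -29.7500.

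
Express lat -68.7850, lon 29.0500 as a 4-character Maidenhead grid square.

KC41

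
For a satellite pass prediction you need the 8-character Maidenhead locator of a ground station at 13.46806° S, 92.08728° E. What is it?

NH66bm07

Offset from 180°W / 90°S: lon 272.08728°, lat 76.53194°.
Field: lon ⌊272.08728/20⌋ = 13 → N; lat ⌊76.53194/10⌋ = 7 → H.
Square: lon ⌊12.08728/2⌋ = 6; lat ⌊6.53194/1⌋ = 6.
Subsquare: lon ⌊0.08728/0.0833333⌋ = 1 → b; lat ⌊0.53194/0.0416667⌋ = 12 → m.
Extended square: lon ⌊0.00395/0.00833333⌋ = 0; lat ⌊0.03194/0.00416667⌋ = 7.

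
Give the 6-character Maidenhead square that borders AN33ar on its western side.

AN23xr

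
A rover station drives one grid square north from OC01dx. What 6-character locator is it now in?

OC02da

Latitude subsquare x = 23; +1 → 24, wraps to 0 = a, carry into square.
Latitude square 1; +1 → 2.
The longitude characters are unchanged.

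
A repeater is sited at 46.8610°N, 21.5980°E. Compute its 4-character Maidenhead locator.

KN06

Offset from 180°W / 90°S: lon 201.60°, lat 136.86°.
Field: 201.60/20 → 10 → K, 136.86/10 → 13 → N; chars KN.
Square: 1.60/2 → 0, 6.86/1 → 6; chars 06.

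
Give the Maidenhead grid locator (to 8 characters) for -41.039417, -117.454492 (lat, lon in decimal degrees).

DE18gx50

Add 180° to longitude and 90° to latitude: 62.54551, 48.96058.
Field: 62.54551/20 → 3 → D, 48.96058/10 → 4 → E; chars DE.
Square: 2.54551/2 → 1, 8.96058/1 → 8; chars 18.
Subsquare: 0.54551/0.0833333 → 6 → g, 0.96058/0.0416667 → 23 → x; chars gx.
Extended square: 0.04551/0.00833333 → 5, 0.00225/0.00416667 → 0; chars 50.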